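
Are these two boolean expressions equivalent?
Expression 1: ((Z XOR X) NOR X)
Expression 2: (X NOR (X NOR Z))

No. Counterexample: with X=0, Z=0, Expression 1 = 1 but Expression 2 = 0.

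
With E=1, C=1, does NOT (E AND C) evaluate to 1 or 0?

Substituting: NOT (1 AND 1)
= 0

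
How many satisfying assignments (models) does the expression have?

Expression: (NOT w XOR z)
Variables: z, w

Satisfying assignments: (0,0), (1,1)
Count: 2 out of 4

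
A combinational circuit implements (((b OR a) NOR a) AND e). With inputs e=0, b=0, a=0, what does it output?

Substituting: (((0 OR 0) NOR 0) AND 0)
= 0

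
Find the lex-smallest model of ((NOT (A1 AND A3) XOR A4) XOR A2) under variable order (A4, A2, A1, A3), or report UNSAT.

A4=0, A2=0, A1=0, A3=0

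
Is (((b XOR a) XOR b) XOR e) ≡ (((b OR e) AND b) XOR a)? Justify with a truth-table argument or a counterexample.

No. Counterexample: with a=0, e=0, b=1, Expression 1 = 0 but Expression 2 = 1.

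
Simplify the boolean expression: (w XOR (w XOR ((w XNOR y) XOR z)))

By XOR self-cancellation ((E XOR v) XOR v = E):
= ((w XNOR y) XOR z)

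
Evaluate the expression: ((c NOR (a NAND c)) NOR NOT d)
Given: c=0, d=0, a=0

Substituting: ((0 NOR (0 NAND 0)) NOR NOT 0)
= 0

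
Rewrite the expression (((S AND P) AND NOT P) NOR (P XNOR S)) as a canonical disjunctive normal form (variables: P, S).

(NOT P AND S) OR (P AND NOT S)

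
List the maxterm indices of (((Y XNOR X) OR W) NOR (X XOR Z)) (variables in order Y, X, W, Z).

ΠM(0, 1, 2, 3, 4, 6, 7, 9, 10, 11, 12, 13, 14, 15) = (Y OR X OR W OR Z) AND (Y OR X OR W OR NOT Z) AND (Y OR X OR NOT W OR Z) AND (Y OR X OR NOT W OR NOT Z) AND (Y OR NOT X OR W OR Z) AND (Y OR NOT X OR NOT W OR Z) AND (Y OR NOT X OR NOT W OR NOT Z) AND (NOT Y OR X OR W OR NOT Z) AND (NOT Y OR X OR NOT W OR Z) AND (NOT Y OR X OR NOT W OR NOT Z) AND (NOT Y OR NOT X OR W OR Z) AND (NOT Y OR NOT X OR W OR NOT Z) AND (NOT Y OR NOT X OR NOT W OR Z) AND (NOT Y OR NOT X OR NOT W OR NOT Z)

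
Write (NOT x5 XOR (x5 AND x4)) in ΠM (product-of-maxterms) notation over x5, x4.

ΠM(2) = (NOT x5 OR x4)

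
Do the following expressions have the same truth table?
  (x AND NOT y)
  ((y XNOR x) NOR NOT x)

Yes, they are equivalent — the two output columns agree on all 4 assignments:
x | y | Expression 1 | Expression 2
-----------------------------------
0 | 0 | 0 | 0
0 | 1 | 0 | 0
1 | 0 | 1 | 1
1 | 1 | 0 | 0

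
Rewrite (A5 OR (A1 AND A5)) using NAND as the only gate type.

((A5 NAND A5) NAND (((A1 NAND A5) NAND (A1 NAND A5)) NAND ((A1 NAND A5) NAND (A1 NAND A5))))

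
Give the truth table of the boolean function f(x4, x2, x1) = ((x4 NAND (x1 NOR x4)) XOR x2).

x4 | x2 | x1 | Output
---------------------
0 | 0 | 0 | 1
0 | 0 | 1 | 1
0 | 1 | 0 | 0
0 | 1 | 1 | 0
1 | 0 | 0 | 1
1 | 0 | 1 | 1
1 | 1 | 0 | 0
1 | 1 | 1 | 0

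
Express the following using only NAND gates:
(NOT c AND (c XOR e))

(((c NAND c) NAND ((c NAND (c NAND e)) NAND (e NAND (c NAND e)))) NAND ((c NAND c) NAND ((c NAND (c NAND e)) NAND (e NAND (c NAND e)))))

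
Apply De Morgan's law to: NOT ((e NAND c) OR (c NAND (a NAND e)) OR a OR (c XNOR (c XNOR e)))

NOT (e NAND c) AND NOT (c NAND (a NAND e)) AND NOT a AND NOT (c XNOR (c XNOR e))
De Morgan's: NOT(OR of terms) = AND of negations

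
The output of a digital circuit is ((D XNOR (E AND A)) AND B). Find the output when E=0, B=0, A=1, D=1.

Substituting: ((1 XNOR (0 AND 1)) AND 0)
= 0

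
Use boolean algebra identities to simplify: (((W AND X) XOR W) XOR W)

By XOR self-cancellation ((E XOR v) XOR v = E):
= (W AND X)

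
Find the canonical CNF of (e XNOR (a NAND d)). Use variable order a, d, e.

(a OR d OR e) AND (a OR NOT d OR e) AND (NOT a OR d OR e) AND (NOT a OR NOT d OR NOT e)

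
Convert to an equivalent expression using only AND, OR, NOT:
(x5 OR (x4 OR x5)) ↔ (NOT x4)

((x5 OR (x4 OR x5)) AND (NOT x4)) OR (NOT (x5 OR (x4 OR x5)) AND x4)
(Biconditional = both true or both false)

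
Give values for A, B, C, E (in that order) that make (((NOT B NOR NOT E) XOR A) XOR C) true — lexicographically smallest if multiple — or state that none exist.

A=0, B=0, C=1, E=0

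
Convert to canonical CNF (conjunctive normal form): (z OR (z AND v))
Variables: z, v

(z OR v) AND (z OR NOT v)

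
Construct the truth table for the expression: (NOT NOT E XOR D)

E | D | Output
--------------
0 | 0 | 0
0 | 1 | 1
1 | 0 | 1
1 | 1 | 0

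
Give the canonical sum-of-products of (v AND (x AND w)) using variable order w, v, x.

Σm(7) = (w AND v AND x)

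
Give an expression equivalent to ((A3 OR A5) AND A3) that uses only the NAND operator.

((((A3 NAND A3) NAND (A5 NAND A5)) NAND A3) NAND (((A3 NAND A3) NAND (A5 NAND A5)) NAND A3))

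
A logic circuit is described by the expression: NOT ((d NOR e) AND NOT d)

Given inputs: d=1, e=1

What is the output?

Substituting: NOT ((1 NOR 1) AND NOT 1)
= 1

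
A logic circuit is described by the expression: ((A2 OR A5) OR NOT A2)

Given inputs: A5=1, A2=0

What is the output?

Substituting: ((0 OR 1) OR NOT 0)
= 1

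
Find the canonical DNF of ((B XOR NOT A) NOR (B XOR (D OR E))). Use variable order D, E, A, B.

(NOT D AND NOT E AND A AND NOT B) OR (NOT D AND E AND NOT A AND B) OR (D AND NOT E AND NOT A AND B) OR (D AND E AND NOT A AND B)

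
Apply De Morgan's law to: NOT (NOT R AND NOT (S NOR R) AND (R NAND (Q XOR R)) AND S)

R OR (S NOR R) OR NOT (R NAND (Q XOR R)) OR NOT S
De Morgan's: NOT(AND of terms) = OR of negations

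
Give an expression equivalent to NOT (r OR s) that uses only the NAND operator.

(((r NAND r) NAND (s NAND s)) NAND ((r NAND r) NAND (s NAND s)))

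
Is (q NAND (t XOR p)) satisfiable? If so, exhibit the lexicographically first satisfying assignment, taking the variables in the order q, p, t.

q=0, p=0, t=0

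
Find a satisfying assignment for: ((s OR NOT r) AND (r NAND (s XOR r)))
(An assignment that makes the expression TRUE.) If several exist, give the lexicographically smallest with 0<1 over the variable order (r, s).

r=0, s=0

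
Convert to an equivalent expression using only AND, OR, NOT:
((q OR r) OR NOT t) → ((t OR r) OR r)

NOT ((q OR r) OR NOT t) OR ((t OR r) OR r)
(Implication elimination: A → B = NOT A OR B)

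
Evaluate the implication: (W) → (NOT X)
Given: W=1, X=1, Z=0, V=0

Antecedent (W) = 1; consequent (NOT X) = 0.
1 → 0 = 0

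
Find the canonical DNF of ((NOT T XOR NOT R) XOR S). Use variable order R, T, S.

(NOT R AND NOT T AND S) OR (NOT R AND T AND NOT S) OR (R AND NOT T AND NOT S) OR (R AND T AND S)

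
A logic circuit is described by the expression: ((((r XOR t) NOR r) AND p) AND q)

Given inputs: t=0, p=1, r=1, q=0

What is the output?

Substituting: ((((1 XOR 0) NOR 1) AND 1) AND 0)
= 0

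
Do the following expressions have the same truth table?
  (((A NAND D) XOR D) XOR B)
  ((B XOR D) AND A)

No. Counterexample: with A=0, D=0, B=0, Expression 1 = 1 but Expression 2 = 0.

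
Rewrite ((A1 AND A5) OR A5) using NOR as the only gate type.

((((A1 NOR A1) NOR (A5 NOR A5)) NOR A5) NOR (((A1 NOR A1) NOR (A5 NOR A5)) NOR A5))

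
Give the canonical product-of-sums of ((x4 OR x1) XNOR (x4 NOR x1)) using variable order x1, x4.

ΠM(0, 1, 2, 3) = (x1 OR x4) AND (x1 OR NOT x4) AND (NOT x1 OR x4) AND (NOT x1 OR NOT x4)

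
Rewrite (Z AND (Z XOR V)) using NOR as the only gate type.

((Z NOR Z) NOR (((((Z NOR V) NOR (Z NOR V)) NOR ((Z NOR V) NOR (Z NOR V))) NOR ((((Z NOR Z) NOR (V NOR V)) NOR ((Z NOR Z) NOR (V NOR V))) NOR (((Z NOR Z) NOR (V NOR V)) NOR ((Z NOR Z) NOR (V NOR V))))) NOR ((((Z NOR V) NOR (Z NOR V)) NOR ((Z NOR V) NOR (Z NOR V))) NOR ((((Z NOR Z) NOR (V NOR V)) NOR ((Z NOR Z) NOR (V NOR V))) NOR (((Z NOR Z) NOR (V NOR V)) NOR ((Z NOR Z) NOR (V NOR V)))))))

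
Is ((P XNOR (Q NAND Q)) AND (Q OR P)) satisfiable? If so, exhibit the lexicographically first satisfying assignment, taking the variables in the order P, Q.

P=0, Q=1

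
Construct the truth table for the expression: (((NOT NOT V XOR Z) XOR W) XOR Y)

V | Z | W | Y | Output
----------------------
0 | 0 | 0 | 0 | 0
0 | 0 | 0 | 1 | 1
0 | 0 | 1 | 0 | 1
0 | 0 | 1 | 1 | 0
0 | 1 | 0 | 0 | 1
0 | 1 | 0 | 1 | 0
0 | 1 | 1 | 0 | 0
0 | 1 | 1 | 1 | 1
1 | 0 | 0 | 0 | 1
1 | 0 | 0 | 1 | 0
1 | 0 | 1 | 0 | 0
1 | 0 | 1 | 1 | 1
1 | 1 | 0 | 0 | 0
1 | 1 | 0 | 1 | 1
1 | 1 | 1 | 0 | 1
1 | 1 | 1 | 1 | 0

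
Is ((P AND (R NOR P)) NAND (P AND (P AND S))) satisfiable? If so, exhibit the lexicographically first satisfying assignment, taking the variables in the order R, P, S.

R=0, P=0, S=0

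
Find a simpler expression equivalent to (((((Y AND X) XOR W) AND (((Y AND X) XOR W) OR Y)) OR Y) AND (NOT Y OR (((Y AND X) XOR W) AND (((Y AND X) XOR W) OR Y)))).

By distribution ((E OR v) AND (E OR NOT v) = E) then absorption (E AND (E OR v) = E):
= ((Y AND X) XOR W)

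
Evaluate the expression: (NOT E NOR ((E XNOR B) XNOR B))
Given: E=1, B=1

Substituting: (NOT 1 NOR ((1 XNOR 1) XNOR 1))
= 0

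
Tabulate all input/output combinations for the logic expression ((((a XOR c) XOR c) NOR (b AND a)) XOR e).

b | c | e | a | Output
----------------------
0 | 0 | 0 | 0 | 1
0 | 0 | 0 | 1 | 0
0 | 0 | 1 | 0 | 0
0 | 0 | 1 | 1 | 1
0 | 1 | 0 | 0 | 1
0 | 1 | 0 | 1 | 0
0 | 1 | 1 | 0 | 0
0 | 1 | 1 | 1 | 1
1 | 0 | 0 | 0 | 1
1 | 0 | 0 | 1 | 0
1 | 0 | 1 | 0 | 0
1 | 0 | 1 | 1 | 1
1 | 1 | 0 | 0 | 1
1 | 1 | 0 | 1 | 0
1 | 1 | 1 | 0 | 0
1 | 1 | 1 | 1 | 1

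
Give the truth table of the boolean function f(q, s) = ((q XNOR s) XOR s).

q | s | Output
--------------
0 | 0 | 1
0 | 1 | 1
1 | 0 | 0
1 | 1 | 0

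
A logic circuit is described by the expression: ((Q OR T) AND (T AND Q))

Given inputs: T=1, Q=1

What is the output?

Substituting: ((1 OR 1) AND (1 AND 1))
= 1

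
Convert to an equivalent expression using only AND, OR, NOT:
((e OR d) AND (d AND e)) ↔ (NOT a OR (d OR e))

(((e OR d) AND (d AND e)) AND (NOT a OR (d OR e))) OR (NOT ((e OR d) AND (d AND e)) AND NOT (NOT a OR (d OR e)))
(Biconditional = both true or both false)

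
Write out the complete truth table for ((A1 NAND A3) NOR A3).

A1 | A3 | Output
----------------
0 | 0 | 0
0 | 1 | 0
1 | 0 | 0
1 | 1 | 0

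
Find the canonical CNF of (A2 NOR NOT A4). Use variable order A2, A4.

(A2 OR A4) AND (NOT A2 OR A4) AND (NOT A2 OR NOT A4)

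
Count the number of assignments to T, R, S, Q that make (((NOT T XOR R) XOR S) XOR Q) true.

Satisfying assignments: (0,0,0,0), (0,0,1,1), (0,1,0,1), (0,1,1,0), (1,0,0,1), (1,0,1,0), (1,1,0,0), (1,1,1,1)
Count: 8 out of 16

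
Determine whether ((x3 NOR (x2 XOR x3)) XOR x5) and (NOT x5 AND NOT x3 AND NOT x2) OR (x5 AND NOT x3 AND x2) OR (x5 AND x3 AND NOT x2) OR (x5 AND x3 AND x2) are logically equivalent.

Yes, they are equivalent — the two output columns agree on all 8 assignments:
x5 | x3 | x2 | Expression 1 | Expression 2
------------------------------------------
0 | 0 | 0 | 1 | 1
0 | 0 | 1 | 0 | 0
0 | 1 | 0 | 0 | 0
0 | 1 | 1 | 0 | 0
1 | 0 | 0 | 0 | 0
1 | 0 | 1 | 1 | 1
1 | 1 | 0 | 1 | 1
1 | 1 | 1 | 1 | 1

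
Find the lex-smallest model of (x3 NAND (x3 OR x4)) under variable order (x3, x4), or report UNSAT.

x3=0, x4=0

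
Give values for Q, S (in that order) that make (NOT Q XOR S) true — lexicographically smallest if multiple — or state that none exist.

Q=0, S=0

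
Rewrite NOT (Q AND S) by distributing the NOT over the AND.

NOT Q OR NOT S
De Morgan's: NOT(AND of terms) = OR of negations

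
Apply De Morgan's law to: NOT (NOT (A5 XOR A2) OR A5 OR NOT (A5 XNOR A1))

(A5 XOR A2) AND NOT A5 AND (A5 XNOR A1)
De Morgan's: NOT(OR of terms) = AND of negations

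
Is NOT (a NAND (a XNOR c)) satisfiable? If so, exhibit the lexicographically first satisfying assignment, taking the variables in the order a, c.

a=1, c=1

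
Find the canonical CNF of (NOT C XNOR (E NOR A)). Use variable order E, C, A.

(E OR C OR NOT A) AND (E OR NOT C OR A) AND (NOT E OR C OR A) AND (NOT E OR C OR NOT A)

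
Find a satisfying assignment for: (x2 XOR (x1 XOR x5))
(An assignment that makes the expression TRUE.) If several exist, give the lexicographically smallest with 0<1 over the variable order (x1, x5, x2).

x1=0, x5=0, x2=1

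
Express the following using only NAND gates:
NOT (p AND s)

(((p NAND s) NAND (p NAND s)) NAND ((p NAND s) NAND (p NAND s)))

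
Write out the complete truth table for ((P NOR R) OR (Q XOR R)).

R | Q | P | Output
------------------
0 | 0 | 0 | 1
0 | 0 | 1 | 0
0 | 1 | 0 | 1
0 | 1 | 1 | 1
1 | 0 | 0 | 1
1 | 0 | 1 | 1
1 | 1 | 0 | 0
1 | 1 | 1 | 0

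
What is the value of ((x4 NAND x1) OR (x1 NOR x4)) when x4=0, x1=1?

Substituting: ((0 NAND 1) OR (1 NOR 0))
= 1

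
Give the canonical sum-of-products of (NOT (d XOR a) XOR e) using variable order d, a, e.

Σm(0, 3, 5, 6) = (NOT d AND NOT a AND NOT e) OR (NOT d AND a AND e) OR (d AND NOT a AND e) OR (d AND a AND NOT e)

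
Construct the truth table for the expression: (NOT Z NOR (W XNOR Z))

W | Z | Output
--------------
0 | 0 | 0
0 | 1 | 1
1 | 0 | 0
1 | 1 | 0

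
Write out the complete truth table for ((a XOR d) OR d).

a | d | Output
--------------
0 | 0 | 0
0 | 1 | 1
1 | 0 | 1
1 | 1 | 1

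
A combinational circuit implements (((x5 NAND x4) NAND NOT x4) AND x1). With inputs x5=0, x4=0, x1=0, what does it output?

Substituting: (((0 NAND 0) NAND NOT 0) AND 0)
= 0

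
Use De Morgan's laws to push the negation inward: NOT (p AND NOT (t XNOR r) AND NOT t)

NOT p OR (t XNOR r) OR t
De Morgan's: NOT(AND of terms) = OR of negations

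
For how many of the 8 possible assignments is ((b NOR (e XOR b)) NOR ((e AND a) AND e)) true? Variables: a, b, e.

Satisfying assignments: (0,0,1), (0,1,0), (0,1,1), (1,1,0)
Count: 4 out of 8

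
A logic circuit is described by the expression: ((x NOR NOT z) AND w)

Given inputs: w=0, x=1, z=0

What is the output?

Substituting: ((1 NOR NOT 0) AND 0)
= 0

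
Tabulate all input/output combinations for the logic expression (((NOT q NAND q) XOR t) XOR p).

t | q | p | Output
------------------
0 | 0 | 0 | 1
0 | 0 | 1 | 0
0 | 1 | 0 | 1
0 | 1 | 1 | 0
1 | 0 | 0 | 0
1 | 0 | 1 | 1
1 | 1 | 0 | 0
1 | 1 | 1 | 1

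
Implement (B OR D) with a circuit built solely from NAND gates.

((B NAND B) NAND (D NAND D))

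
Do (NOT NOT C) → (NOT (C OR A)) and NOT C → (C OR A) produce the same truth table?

No, Inverse is not equivalent to original (counterexample: D=0, A=0, C=0)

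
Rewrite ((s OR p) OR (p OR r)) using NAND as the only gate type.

((((s NAND s) NAND (p NAND p)) NAND ((s NAND s) NAND (p NAND p))) NAND (((p NAND p) NAND (r NAND r)) NAND ((p NAND p) NAND (r NAND r))))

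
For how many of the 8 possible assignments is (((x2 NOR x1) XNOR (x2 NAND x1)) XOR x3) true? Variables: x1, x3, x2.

Satisfying assignments: (0,0,0), (0,1,1), (1,0,1), (1,1,0)
Count: 4 out of 8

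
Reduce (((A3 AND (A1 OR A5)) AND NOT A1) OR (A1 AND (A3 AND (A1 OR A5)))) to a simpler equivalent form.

By distribution ((E AND v) OR (E AND NOT v) = E):
= (A3 AND (A1 OR A5))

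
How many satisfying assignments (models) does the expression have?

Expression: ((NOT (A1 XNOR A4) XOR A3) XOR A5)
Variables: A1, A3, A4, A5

Satisfying assignments: (0,0,0,1), (0,0,1,0), (0,1,0,0), (0,1,1,1), (1,0,0,0), (1,0,1,1), (1,1,0,1), (1,1,1,0)
Count: 8 out of 16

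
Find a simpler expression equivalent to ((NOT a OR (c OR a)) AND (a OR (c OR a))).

By distribution ((E OR v) AND (E OR NOT v) = E):
= (c OR a)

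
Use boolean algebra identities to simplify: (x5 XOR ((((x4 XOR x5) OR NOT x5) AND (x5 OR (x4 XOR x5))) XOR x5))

By XOR self-cancellation ((E XOR v) XOR v = E) then distribution ((E OR v) AND (E OR NOT v) = E):
= (x4 XOR x5)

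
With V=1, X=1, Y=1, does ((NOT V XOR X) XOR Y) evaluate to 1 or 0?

Substituting: ((NOT 1 XOR 1) XOR 1)
= 0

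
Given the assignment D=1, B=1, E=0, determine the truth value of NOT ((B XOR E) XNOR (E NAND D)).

Substituting: NOT ((1 XOR 0) XNOR (0 NAND 1))
= 0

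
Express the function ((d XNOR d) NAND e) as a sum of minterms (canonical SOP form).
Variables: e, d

Σm(0, 1) = (NOT e AND NOT d) OR (NOT e AND d)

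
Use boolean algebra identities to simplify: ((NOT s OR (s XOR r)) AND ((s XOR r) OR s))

By distribution ((E OR v) AND (E OR NOT v) = E):
= (s XOR r)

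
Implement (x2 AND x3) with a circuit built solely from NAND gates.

((x2 NAND x3) NAND (x2 NAND x3))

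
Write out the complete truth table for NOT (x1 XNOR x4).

x4 | x1 | Output
----------------
0 | 0 | 0
0 | 1 | 1
1 | 0 | 1
1 | 1 | 0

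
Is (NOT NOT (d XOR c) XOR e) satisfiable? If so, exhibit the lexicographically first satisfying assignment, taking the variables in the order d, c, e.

d=0, c=0, e=1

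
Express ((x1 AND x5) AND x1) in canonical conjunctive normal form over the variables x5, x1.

(x5 OR x1) AND (x5 OR NOT x1) AND (NOT x5 OR x1)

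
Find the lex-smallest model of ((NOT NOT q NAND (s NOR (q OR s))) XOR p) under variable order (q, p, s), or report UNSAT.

q=0, p=0, s=0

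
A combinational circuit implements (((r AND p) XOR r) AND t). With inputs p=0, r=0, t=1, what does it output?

Substituting: (((0 AND 0) XOR 0) AND 1)
= 0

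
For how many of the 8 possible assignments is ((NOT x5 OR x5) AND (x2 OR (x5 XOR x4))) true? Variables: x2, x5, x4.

Satisfying assignments: (0,0,1), (0,1,0), (1,0,0), (1,0,1), (1,1,0), (1,1,1)
Count: 6 out of 8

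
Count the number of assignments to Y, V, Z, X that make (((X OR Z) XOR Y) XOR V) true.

Satisfying assignments: (0,0,0,1), (0,0,1,0), (0,0,1,1), (0,1,0,0), (1,0,0,0), (1,1,0,1), (1,1,1,0), (1,1,1,1)
Count: 8 out of 16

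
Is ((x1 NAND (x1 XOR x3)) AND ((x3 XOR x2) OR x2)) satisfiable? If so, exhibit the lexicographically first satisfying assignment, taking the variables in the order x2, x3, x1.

x2=0, x3=1, x1=0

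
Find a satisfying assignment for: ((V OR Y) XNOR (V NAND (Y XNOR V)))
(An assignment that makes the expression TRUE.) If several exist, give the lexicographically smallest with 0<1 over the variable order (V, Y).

V=0, Y=1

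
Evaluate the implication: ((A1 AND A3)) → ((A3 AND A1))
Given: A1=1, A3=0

Antecedent ((A1 AND A3)) = 0; consequent ((A3 AND A1)) = 0.
0 → 0 = 1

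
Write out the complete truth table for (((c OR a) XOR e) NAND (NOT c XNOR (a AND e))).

e | a | c | Output
------------------
0 | 0 | 0 | 1
0 | 0 | 1 | 0
0 | 1 | 0 | 1
0 | 1 | 1 | 0
1 | 0 | 0 | 1
1 | 0 | 1 | 1
1 | 1 | 0 | 1
1 | 1 | 1 | 1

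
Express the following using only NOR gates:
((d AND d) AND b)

((((d NOR d) NOR (d NOR d)) NOR ((d NOR d) NOR (d NOR d))) NOR (b NOR b))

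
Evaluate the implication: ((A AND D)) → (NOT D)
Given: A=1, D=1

Antecedent ((A AND D)) = 1; consequent (NOT D) = 0.
1 → 0 = 0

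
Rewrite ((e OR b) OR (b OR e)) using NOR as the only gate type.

((((e NOR b) NOR (e NOR b)) NOR ((b NOR e) NOR (b NOR e))) NOR (((e NOR b) NOR (e NOR b)) NOR ((b NOR e) NOR (b NOR e))))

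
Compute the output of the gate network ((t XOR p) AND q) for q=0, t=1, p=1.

Substituting: ((1 XOR 1) AND 0)
= 0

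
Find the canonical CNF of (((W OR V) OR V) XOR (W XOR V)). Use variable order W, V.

(W OR V) AND (W OR NOT V) AND (NOT W OR V)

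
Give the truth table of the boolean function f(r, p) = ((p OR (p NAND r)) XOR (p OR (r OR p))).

r | p | Output
--------------
0 | 0 | 1
0 | 1 | 0
1 | 0 | 0
1 | 1 | 0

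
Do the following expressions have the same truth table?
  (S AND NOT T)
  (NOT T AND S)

Yes, they are equivalent — the two output columns agree on all 4 assignments:
T | S | Expression 1 | Expression 2
-----------------------------------
0 | 0 | 0 | 0
0 | 1 | 1 | 1
1 | 0 | 0 | 0
1 | 1 | 0 | 0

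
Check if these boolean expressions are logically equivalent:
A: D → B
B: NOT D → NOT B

No, Inverse is not equivalent to original (counterexample: D=0, B=1)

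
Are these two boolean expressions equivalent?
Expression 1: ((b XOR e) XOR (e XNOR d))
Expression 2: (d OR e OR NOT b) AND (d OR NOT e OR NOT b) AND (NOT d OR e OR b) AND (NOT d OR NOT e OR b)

Yes, they are equivalent — the two output columns agree on all 8 assignments:
d | e | b | Expression 1 | Expression 2
---------------------------------------
0 | 0 | 0 | 1 | 1
0 | 0 | 1 | 0 | 0
0 | 1 | 0 | 1 | 1
0 | 1 | 1 | 0 | 0
1 | 0 | 0 | 0 | 0
1 | 0 | 1 | 1 | 1
1 | 1 | 0 | 0 | 0
1 | 1 | 1 | 1 | 1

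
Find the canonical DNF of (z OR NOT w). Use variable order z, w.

(NOT z AND NOT w) OR (z AND NOT w) OR (z AND w)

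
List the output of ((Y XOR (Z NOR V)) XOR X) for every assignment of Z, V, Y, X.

Z | V | Y | X | Output
----------------------
0 | 0 | 0 | 0 | 1
0 | 0 | 0 | 1 | 0
0 | 0 | 1 | 0 | 0
0 | 0 | 1 | 1 | 1
0 | 1 | 0 | 0 | 0
0 | 1 | 0 | 1 | 1
0 | 1 | 1 | 0 | 1
0 | 1 | 1 | 1 | 0
1 | 0 | 0 | 0 | 0
1 | 0 | 0 | 1 | 1
1 | 0 | 1 | 0 | 1
1 | 0 | 1 | 1 | 0
1 | 1 | 0 | 0 | 0
1 | 1 | 0 | 1 | 1
1 | 1 | 1 | 0 | 1
1 | 1 | 1 | 1 | 0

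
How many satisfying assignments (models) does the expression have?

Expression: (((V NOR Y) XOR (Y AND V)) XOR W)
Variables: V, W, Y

Satisfying assignments: (0,0,0), (0,1,1), (1,0,1), (1,1,0)
Count: 4 out of 8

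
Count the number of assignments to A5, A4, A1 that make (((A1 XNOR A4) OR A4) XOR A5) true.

Satisfying assignments: (0,0,0), (0,1,0), (0,1,1), (1,0,1)
Count: 4 out of 8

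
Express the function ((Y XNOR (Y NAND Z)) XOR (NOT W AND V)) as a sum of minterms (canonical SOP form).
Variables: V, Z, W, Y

Σm(1, 3, 8, 11, 12, 13) = (NOT V AND NOT Z AND NOT W AND Y) OR (NOT V AND NOT Z AND W AND Y) OR (V AND NOT Z AND NOT W AND NOT Y) OR (V AND NOT Z AND W AND Y) OR (V AND Z AND NOT W AND NOT Y) OR (V AND Z AND NOT W AND Y)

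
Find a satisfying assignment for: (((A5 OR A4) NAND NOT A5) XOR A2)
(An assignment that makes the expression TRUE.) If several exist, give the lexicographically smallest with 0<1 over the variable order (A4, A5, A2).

A4=0, A5=0, A2=0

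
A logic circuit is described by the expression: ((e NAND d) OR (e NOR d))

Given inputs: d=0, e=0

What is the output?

Substituting: ((0 NAND 0) OR (0 NOR 0))
= 1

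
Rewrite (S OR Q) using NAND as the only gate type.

((S NAND S) NAND (Q NAND Q))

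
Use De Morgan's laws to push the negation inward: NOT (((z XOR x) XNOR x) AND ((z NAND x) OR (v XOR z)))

NOT ((z XOR x) XNOR x) OR NOT ((z NAND x) OR (v XOR z))
De Morgan's: NOT(AND of terms) = OR of negations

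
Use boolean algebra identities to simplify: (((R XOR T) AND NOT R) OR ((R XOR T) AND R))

By distribution ((E AND v) OR (E AND NOT v) = E):
= (R XOR T)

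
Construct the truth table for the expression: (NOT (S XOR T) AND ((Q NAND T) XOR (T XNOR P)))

Q | P | S | T | Output
----------------------
0 | 0 | 0 | 0 | 0
0 | 0 | 0 | 1 | 0
0 | 0 | 1 | 0 | 0
0 | 0 | 1 | 1 | 1
0 | 1 | 0 | 0 | 1
0 | 1 | 0 | 1 | 0
0 | 1 | 1 | 0 | 0
0 | 1 | 1 | 1 | 0
1 | 0 | 0 | 0 | 0
1 | 0 | 0 | 1 | 0
1 | 0 | 1 | 0 | 0
1 | 0 | 1 | 1 | 0
1 | 1 | 0 | 0 | 1
1 | 1 | 0 | 1 | 0
1 | 1 | 1 | 0 | 0
1 | 1 | 1 | 1 | 1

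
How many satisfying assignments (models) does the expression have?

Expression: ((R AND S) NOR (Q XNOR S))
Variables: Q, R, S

Satisfying assignments: (0,0,1), (1,0,0), (1,1,0)
Count: 3 out of 8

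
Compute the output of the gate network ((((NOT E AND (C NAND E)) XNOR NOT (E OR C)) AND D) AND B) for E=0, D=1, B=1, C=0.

Substituting: ((((NOT 0 AND (0 NAND 0)) XNOR NOT (0 OR 0)) AND 1) AND 1)
= 1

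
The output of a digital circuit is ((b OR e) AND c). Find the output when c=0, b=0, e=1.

Substituting: ((0 OR 1) AND 0)
= 0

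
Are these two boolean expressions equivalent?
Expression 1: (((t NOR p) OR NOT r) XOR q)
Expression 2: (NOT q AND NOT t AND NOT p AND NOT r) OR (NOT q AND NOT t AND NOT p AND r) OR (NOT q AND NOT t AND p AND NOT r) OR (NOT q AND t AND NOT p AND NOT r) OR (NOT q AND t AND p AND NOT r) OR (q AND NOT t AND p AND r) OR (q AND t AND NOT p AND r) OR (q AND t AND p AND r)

Yes, they are equivalent — the two output columns agree on all 16 assignments:
q | t | p | r | Expression 1 | Expression 2
-------------------------------------------
0 | 0 | 0 | 0 | 1 | 1
0 | 0 | 0 | 1 | 1 | 1
0 | 0 | 1 | 0 | 1 | 1
0 | 0 | 1 | 1 | 0 | 0
0 | 1 | 0 | 0 | 1 | 1
0 | 1 | 0 | 1 | 0 | 0
0 | 1 | 1 | 0 | 1 | 1
0 | 1 | 1 | 1 | 0 | 0
1 | 0 | 0 | 0 | 0 | 0
1 | 0 | 0 | 1 | 0 | 0
1 | 0 | 1 | 0 | 0 | 0
1 | 0 | 1 | 1 | 1 | 1
1 | 1 | 0 | 0 | 0 | 0
1 | 1 | 0 | 1 | 1 | 1
1 | 1 | 1 | 0 | 0 | 0
1 | 1 | 1 | 1 | 1 | 1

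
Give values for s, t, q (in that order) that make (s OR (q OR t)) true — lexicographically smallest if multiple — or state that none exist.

s=0, t=0, q=1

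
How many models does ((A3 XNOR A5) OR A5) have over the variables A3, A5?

Satisfying assignments: (0,0), (0,1), (1,1)
Count: 3 out of 4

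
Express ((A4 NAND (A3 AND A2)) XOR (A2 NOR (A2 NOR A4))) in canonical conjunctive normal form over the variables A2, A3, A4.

(A2 OR A3 OR NOT A4) AND (A2 OR NOT A3 OR NOT A4) AND (NOT A2 OR NOT A3 OR NOT A4)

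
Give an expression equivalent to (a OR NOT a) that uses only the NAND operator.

((a NAND a) NAND ((a NAND a) NAND (a NAND a)))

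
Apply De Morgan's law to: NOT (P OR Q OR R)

NOT P AND NOT Q AND NOT R
De Morgan's: NOT(OR of terms) = AND of negations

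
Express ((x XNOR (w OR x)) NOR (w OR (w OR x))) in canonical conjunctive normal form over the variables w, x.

(w OR x) AND (w OR NOT x) AND (NOT w OR x) AND (NOT w OR NOT x)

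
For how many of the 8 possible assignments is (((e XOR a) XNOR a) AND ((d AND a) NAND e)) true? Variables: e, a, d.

Satisfying assignments: (0,0,0), (0,0,1), (0,1,0), (0,1,1)
Count: 4 out of 8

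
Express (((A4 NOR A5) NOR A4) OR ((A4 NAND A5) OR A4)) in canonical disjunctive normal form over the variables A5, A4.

(NOT A5 AND NOT A4) OR (NOT A5 AND A4) OR (A5 AND NOT A4) OR (A5 AND A4)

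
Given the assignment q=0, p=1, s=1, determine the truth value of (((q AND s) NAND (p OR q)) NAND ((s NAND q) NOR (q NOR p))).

Substituting: (((0 AND 1) NAND (1 OR 0)) NAND ((1 NAND 0) NOR (0 NOR 1)))
= 1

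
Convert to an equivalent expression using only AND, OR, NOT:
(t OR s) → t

NOT (t OR s) OR t
(Implication elimination: A → B = NOT A OR B)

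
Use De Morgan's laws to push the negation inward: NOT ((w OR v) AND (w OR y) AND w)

NOT (w OR v) OR NOT (w OR y) OR NOT w
De Morgan's: NOT(AND of terms) = OR of negations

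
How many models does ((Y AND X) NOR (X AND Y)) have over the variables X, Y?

Satisfying assignments: (0,0), (0,1), (1,0)
Count: 3 out of 4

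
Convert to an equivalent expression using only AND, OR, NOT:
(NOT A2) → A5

A2 OR A5
(Implication elimination: A → B = NOT A OR B)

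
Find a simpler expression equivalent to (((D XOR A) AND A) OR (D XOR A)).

By absorption (E OR (E AND v) = E):
= (D XOR A)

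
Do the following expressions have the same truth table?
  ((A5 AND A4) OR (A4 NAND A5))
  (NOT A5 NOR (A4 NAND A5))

No. Counterexample: with A5=0, A4=0, Expression 1 = 1 but Expression 2 = 0.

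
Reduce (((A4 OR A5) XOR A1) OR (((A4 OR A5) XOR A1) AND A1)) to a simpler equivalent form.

By absorption (E OR (E AND v) = E):
= ((A4 OR A5) XOR A1)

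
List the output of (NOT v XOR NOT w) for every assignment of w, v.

w | v | Output
--------------
0 | 0 | 0
0 | 1 | 1
1 | 0 | 1
1 | 1 | 0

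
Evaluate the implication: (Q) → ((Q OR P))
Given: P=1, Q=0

Antecedent (Q) = 0; consequent ((Q OR P)) = 1.
0 → 1 = 1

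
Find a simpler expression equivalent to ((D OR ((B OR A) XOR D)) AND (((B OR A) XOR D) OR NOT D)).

By distribution ((E OR v) AND (E OR NOT v) = E):
= ((B OR A) XOR D)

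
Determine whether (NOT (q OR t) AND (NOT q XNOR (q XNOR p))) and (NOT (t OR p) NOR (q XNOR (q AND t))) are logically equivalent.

No. Counterexample: with p=0, q=0, t=0, Expression 1 = 1 but Expression 2 = 0.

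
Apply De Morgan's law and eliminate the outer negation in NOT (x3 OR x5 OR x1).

NOT x3 AND NOT x5 AND NOT x1
De Morgan's: NOT(OR of terms) = AND of negations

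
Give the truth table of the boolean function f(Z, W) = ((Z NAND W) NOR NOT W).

Z | W | Output
--------------
0 | 0 | 0
0 | 1 | 0
1 | 0 | 0
1 | 1 | 1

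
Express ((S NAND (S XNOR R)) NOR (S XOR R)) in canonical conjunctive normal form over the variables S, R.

(S OR R) AND (S OR NOT R) AND (NOT S OR R)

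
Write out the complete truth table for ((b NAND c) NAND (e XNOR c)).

c | e | b | Output
------------------
0 | 0 | 0 | 0
0 | 0 | 1 | 0
0 | 1 | 0 | 1
0 | 1 | 1 | 1
1 | 0 | 0 | 1
1 | 0 | 1 | 1
1 | 1 | 0 | 0
1 | 1 | 1 | 1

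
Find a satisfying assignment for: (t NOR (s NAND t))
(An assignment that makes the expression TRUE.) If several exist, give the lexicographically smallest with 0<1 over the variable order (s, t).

UNSATISFIABLE - no assignment makes this expression true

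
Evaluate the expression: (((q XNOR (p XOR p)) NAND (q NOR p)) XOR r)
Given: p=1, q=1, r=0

Substituting: (((1 XNOR (1 XOR 1)) NAND (1 NOR 1)) XOR 0)
= 1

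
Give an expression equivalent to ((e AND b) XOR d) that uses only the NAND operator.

((((e NAND b) NAND (e NAND b)) NAND (((e NAND b) NAND (e NAND b)) NAND d)) NAND (d NAND (((e NAND b) NAND (e NAND b)) NAND d)))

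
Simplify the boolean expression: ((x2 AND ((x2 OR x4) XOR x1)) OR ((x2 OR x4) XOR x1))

By absorption (E OR (E AND v) = E):
= ((x2 OR x4) XOR x1)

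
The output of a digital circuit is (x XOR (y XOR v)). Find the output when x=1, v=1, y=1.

Substituting: (1 XOR (1 XOR 1))
= 1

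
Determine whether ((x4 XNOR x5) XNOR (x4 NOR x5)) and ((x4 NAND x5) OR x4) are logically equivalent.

No. Counterexample: with x5=1, x4=1, Expression 1 = 0 but Expression 2 = 1.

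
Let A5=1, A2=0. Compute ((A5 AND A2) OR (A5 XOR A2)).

Substituting: ((1 AND 0) OR (1 XOR 0))
= 1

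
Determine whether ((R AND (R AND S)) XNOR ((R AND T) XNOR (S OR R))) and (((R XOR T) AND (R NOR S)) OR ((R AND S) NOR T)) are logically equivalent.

No. Counterexample: with S=0, R=0, T=0, Expression 1 = 0 but Expression 2 = 1.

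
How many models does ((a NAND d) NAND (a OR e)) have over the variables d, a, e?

Satisfying assignments: (0,0,0), (1,0,0), (1,1,0), (1,1,1)
Count: 4 out of 8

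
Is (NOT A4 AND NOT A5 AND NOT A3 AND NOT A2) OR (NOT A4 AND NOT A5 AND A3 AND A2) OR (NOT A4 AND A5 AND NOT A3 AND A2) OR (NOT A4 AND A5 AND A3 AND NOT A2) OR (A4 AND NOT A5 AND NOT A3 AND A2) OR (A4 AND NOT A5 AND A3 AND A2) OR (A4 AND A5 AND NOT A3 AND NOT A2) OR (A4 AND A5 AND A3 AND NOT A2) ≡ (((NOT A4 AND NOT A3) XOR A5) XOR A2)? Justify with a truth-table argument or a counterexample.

Yes, they are equivalent — the two output columns agree on all 16 assignments:
A4 | A5 | A3 | A2 | Expression 1 | Expression 2
-----------------------------------------------
0 | 0 | 0 | 0 | 1 | 1
0 | 0 | 0 | 1 | 0 | 0
0 | 0 | 1 | 0 | 0 | 0
0 | 0 | 1 | 1 | 1 | 1
0 | 1 | 0 | 0 | 0 | 0
0 | 1 | 0 | 1 | 1 | 1
0 | 1 | 1 | 0 | 1 | 1
0 | 1 | 1 | 1 | 0 | 0
1 | 0 | 0 | 0 | 0 | 0
1 | 0 | 0 | 1 | 1 | 1
1 | 0 | 1 | 0 | 0 | 0
1 | 0 | 1 | 1 | 1 | 1
1 | 1 | 0 | 0 | 1 | 1
1 | 1 | 0 | 1 | 0 | 0
1 | 1 | 1 | 0 | 1 | 1
1 | 1 | 1 | 1 | 0 | 0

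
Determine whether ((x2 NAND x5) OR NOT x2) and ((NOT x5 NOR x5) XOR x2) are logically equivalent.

No. Counterexample: with x5=0, x2=0, Expression 1 = 1 but Expression 2 = 0.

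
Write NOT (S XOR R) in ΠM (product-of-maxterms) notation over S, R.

ΠM(1, 2) = (S OR NOT R) AND (NOT S OR R)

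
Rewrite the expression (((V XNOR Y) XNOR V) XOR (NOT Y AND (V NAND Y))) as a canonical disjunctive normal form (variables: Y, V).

(NOT Y AND NOT V) OR (NOT Y AND V) OR (Y AND NOT V) OR (Y AND V)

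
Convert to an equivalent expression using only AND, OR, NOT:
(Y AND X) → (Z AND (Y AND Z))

NOT (Y AND X) OR (Z AND (Y AND Z))
(Implication elimination: A → B = NOT A OR B)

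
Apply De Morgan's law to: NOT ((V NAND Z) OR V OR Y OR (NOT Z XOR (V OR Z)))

NOT (V NAND Z) AND NOT V AND NOT Y AND NOT (NOT Z XOR (V OR Z))
De Morgan's: NOT(OR of terms) = AND of negations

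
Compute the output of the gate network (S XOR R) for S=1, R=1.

Substituting: (1 XOR 1)
= 0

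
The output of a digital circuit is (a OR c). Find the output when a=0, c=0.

Substituting: (0 OR 0)
= 0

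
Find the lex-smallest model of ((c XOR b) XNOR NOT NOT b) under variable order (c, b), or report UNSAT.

c=0, b=0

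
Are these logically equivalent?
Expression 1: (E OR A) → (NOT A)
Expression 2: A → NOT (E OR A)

Yes, Contrapositive is always equivalent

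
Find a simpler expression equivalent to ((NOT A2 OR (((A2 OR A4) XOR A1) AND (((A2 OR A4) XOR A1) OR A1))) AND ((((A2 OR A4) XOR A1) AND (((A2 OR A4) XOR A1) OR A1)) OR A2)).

By distribution ((E OR v) AND (E OR NOT v) = E) then absorption (E AND (E OR v) = E):
= ((A2 OR A4) XOR A1)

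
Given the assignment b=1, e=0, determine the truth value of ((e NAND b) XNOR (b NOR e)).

Substituting: ((0 NAND 1) XNOR (1 NOR 0))
= 0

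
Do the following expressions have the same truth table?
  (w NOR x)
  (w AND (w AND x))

No. Counterexample: with x=0, w=0, Expression 1 = 1 but Expression 2 = 0.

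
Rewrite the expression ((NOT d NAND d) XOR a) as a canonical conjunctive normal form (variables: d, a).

(d OR NOT a) AND (NOT d OR NOT a)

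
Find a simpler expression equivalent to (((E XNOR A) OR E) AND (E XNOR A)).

By absorption (E AND (E OR v) = E):
= (E XNOR A)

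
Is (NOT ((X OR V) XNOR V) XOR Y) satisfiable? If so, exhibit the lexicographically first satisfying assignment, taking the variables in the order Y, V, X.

Y=0, V=0, X=1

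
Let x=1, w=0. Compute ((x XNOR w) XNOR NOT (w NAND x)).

Substituting: ((1 XNOR 0) XNOR NOT (0 NAND 1))
= 1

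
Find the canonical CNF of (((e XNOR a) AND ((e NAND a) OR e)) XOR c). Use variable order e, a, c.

(e OR a OR NOT c) AND (e OR NOT a OR c) AND (NOT e OR a OR c) AND (NOT e OR NOT a OR NOT c)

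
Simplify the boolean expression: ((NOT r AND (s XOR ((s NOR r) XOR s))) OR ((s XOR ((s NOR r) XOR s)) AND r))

By distribution ((E AND v) OR (E AND NOT v) = E) then XOR self-cancellation ((E XOR v) XOR v = E):
= (s NOR r)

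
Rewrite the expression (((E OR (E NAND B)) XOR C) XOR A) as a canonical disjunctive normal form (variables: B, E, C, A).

(NOT B AND NOT E AND NOT C AND NOT A) OR (NOT B AND NOT E AND C AND A) OR (NOT B AND E AND NOT C AND NOT A) OR (NOT B AND E AND C AND A) OR (B AND NOT E AND NOT C AND NOT A) OR (B AND NOT E AND C AND A) OR (B AND E AND NOT C AND NOT A) OR (B AND E AND C AND A)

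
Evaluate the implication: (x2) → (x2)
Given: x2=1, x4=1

Antecedent (x2) = 1; consequent (x2) = 1.
1 → 1 = 1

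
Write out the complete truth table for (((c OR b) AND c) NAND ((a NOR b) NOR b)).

a | b | c | Output
------------------
0 | 0 | 0 | 1
0 | 0 | 1 | 1
0 | 1 | 0 | 1
0 | 1 | 1 | 1
1 | 0 | 0 | 1
1 | 0 | 1 | 0
1 | 1 | 0 | 1
1 | 1 | 1 | 1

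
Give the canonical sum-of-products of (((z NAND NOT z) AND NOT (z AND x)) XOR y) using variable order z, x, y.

Σm(0, 2, 4, 7) = (NOT z AND NOT x AND NOT y) OR (NOT z AND x AND NOT y) OR (z AND NOT x AND NOT y) OR (z AND x AND y)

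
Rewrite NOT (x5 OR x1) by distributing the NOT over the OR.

NOT x5 AND NOT x1
De Morgan's: NOT(OR of terms) = AND of negations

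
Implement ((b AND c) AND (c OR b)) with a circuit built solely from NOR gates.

((((b NOR b) NOR (c NOR c)) NOR ((b NOR b) NOR (c NOR c))) NOR (((c NOR b) NOR (c NOR b)) NOR ((c NOR b) NOR (c NOR b))))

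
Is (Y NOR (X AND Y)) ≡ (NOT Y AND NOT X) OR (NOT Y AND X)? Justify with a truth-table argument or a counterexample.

Yes, they are equivalent — the two output columns agree on all 4 assignments:
Y | X | Expression 1 | Expression 2
-----------------------------------
0 | 0 | 1 | 1
0 | 1 | 1 | 1
1 | 0 | 0 | 0
1 | 1 | 0 | 0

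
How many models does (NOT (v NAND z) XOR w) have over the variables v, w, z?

Satisfying assignments: (0,1,0), (0,1,1), (1,0,1), (1,1,0)
Count: 4 out of 8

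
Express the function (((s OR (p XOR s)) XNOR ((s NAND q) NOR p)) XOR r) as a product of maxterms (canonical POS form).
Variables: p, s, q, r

ΠM(1, 3, 4, 7, 8, 10, 12, 14) = (p OR s OR q OR NOT r) AND (p OR s OR NOT q OR NOT r) AND (p OR NOT s OR q OR r) AND (p OR NOT s OR NOT q OR NOT r) AND (NOT p OR s OR q OR r) AND (NOT p OR s OR NOT q OR r) AND (NOT p OR NOT s OR q OR r) AND (NOT p OR NOT s OR NOT q OR r)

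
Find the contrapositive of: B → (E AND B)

Contrapositive: NOT (E AND B) → NOT B
Note: A statement and its contrapositive are logically equivalent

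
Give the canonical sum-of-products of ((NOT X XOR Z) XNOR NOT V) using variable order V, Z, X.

Σm(0, 3, 5, 6) = (NOT V AND NOT Z AND NOT X) OR (NOT V AND Z AND X) OR (V AND NOT Z AND X) OR (V AND Z AND NOT X)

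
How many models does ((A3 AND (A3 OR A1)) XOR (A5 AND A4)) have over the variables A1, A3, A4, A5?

Satisfying assignments: (0,0,1,1), (0,1,0,0), (0,1,0,1), (0,1,1,0), (1,0,1,1), (1,1,0,0), (1,1,0,1), (1,1,1,0)
Count: 8 out of 16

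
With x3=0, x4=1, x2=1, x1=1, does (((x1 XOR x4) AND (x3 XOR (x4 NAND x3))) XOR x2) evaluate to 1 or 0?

Substituting: (((1 XOR 1) AND (0 XOR (1 NAND 0))) XOR 1)
= 1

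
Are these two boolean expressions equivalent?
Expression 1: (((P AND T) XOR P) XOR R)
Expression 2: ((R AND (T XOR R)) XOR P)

No. Counterexample: with P=0, T=1, R=1, Expression 1 = 1 but Expression 2 = 0.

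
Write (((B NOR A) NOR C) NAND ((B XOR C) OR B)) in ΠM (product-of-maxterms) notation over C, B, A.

ΠM(2, 3) = (C OR NOT B OR A) AND (C OR NOT B OR NOT A)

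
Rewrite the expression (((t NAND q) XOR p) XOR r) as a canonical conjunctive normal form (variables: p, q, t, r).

(p OR q OR t OR NOT r) AND (p OR q OR NOT t OR NOT r) AND (p OR NOT q OR t OR NOT r) AND (p OR NOT q OR NOT t OR r) AND (NOT p OR q OR t OR r) AND (NOT p OR q OR NOT t OR r) AND (NOT p OR NOT q OR t OR r) AND (NOT p OR NOT q OR NOT t OR NOT r)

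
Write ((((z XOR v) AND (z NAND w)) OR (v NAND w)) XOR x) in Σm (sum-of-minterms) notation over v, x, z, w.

Σm(0, 1, 2, 3, 8, 9, 10, 15) = (NOT v AND NOT x AND NOT z AND NOT w) OR (NOT v AND NOT x AND NOT z AND w) OR (NOT v AND NOT x AND z AND NOT w) OR (NOT v AND NOT x AND z AND w) OR (v AND NOT x AND NOT z AND NOT w) OR (v AND NOT x AND NOT z AND w) OR (v AND NOT x AND z AND NOT w) OR (v AND x AND z AND w)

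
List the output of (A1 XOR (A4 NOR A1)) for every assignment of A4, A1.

A4 | A1 | Output
----------------
0 | 0 | 1
0 | 1 | 1
1 | 0 | 0
1 | 1 | 1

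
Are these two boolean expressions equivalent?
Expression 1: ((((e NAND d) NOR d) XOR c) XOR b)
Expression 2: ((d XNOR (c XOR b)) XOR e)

No. Counterexample: with d=0, c=0, e=0, b=0, Expression 1 = 0 but Expression 2 = 1.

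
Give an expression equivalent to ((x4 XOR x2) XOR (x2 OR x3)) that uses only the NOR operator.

((((((((x4 NOR x2) NOR (x4 NOR x2)) NOR ((x4 NOR x2) NOR (x4 NOR x2))) NOR ((((x4 NOR x4) NOR (x2 NOR x2)) NOR ((x4 NOR x4) NOR (x2 NOR x2))) NOR (((x4 NOR x4) NOR (x2 NOR x2)) NOR ((x4 NOR x4) NOR (x2 NOR x2))))) NOR ((x2 NOR x3) NOR (x2 NOR x3))) NOR (((((x4 NOR x2) NOR (x4 NOR x2)) NOR ((x4 NOR x2) NOR (x4 NOR x2))) NOR ((((x4 NOR x4) NOR (x2 NOR x2)) NOR ((x4 NOR x4) NOR (x2 NOR x2))) NOR (((x4 NOR x4) NOR (x2 NOR x2)) NOR ((x4 NOR x4) NOR (x2 NOR x2))))) NOR ((x2 NOR x3) NOR (x2 NOR x3)))) NOR ((((((x4 NOR x2) NOR (x4 NOR x2)) NOR ((x4 NOR x2) NOR (x4 NOR x2))) NOR ((((x4 NOR x4) NOR (x2 NOR x2)) NOR ((x4 NOR x4) NOR (x2 NOR x2))) NOR (((x4 NOR x4) NOR (x2 NOR x2)) NOR ((x4 NOR x4) NOR (x2 NOR x2))))) NOR ((x2 NOR x3) NOR (x2 NOR x3))) NOR (((((x4 NOR x2) NOR (x4 NOR x2)) NOR ((x4 NOR x2) NOR (x4 NOR x2))) NOR ((((x4 NOR x4) NOR (x2 NOR x2)) NOR ((x4 NOR x4) NOR (x2 NOR x2))) NOR (((x4 NOR x4) NOR (x2 NOR x2)) NOR ((x4 NOR x4) NOR (x2 NOR x2))))) NOR ((x2 NOR x3) NOR (x2 NOR x3))))) NOR ((((((((x4 NOR x2) NOR (x4 NOR x2)) NOR ((x4 NOR x2) NOR (x4 NOR x2))) NOR ((((x4 NOR x4) NOR (x2 NOR x2)) NOR ((x4 NOR x4) NOR (x2 NOR x2))) NOR (((x4 NOR x4) NOR (x2 NOR x2)) NOR ((x4 NOR x4) NOR (x2 NOR x2))))) NOR ((((x4 NOR x2) NOR (x4 NOR x2)) NOR ((x4 NOR x2) NOR (x4 NOR x2))) NOR ((((x4 NOR x4) NOR (x2 NOR x2)) NOR ((x4 NOR x4) NOR (x2 NOR x2))) NOR (((x4 NOR x4) NOR (x2 NOR x2)) NOR ((x4 NOR x4) NOR (x2 NOR x2)))))) NOR (((x2 NOR x3) NOR (x2 NOR x3)) NOR ((x2 NOR x3) NOR (x2 NOR x3)))) NOR ((((((x4 NOR x2) NOR (x4 NOR x2)) NOR ((x4 NOR x2) NOR (x4 NOR x2))) NOR ((((x4 NOR x4) NOR (x2 NOR x2)) NOR ((x4 NOR x4) NOR (x2 NOR x2))) NOR (((x4 NOR x4) NOR (x2 NOR x2)) NOR ((x4 NOR x4) NOR (x2 NOR x2))))) NOR ((((x4 NOR x2) NOR (x4 NOR x2)) NOR ((x4 NOR x2) NOR (x4 NOR x2))) NOR ((((x4 NOR x4) NOR (x2 NOR x2)) NOR ((x4 NOR x4) NOR (x2 NOR x2))) NOR (((x4 NOR x4) NOR (x2 NOR x2)) NOR ((x4 NOR x4) NOR (x2 NOR x2)))))) NOR (((x2 NOR x3) NOR (x2 NOR x3)) NOR ((x2 NOR x3) NOR (x2 NOR x3))))) NOR (((((((x4 NOR x2) NOR (x4 NOR x2)) NOR ((x4 NOR x2) NOR (x4 NOR x2))) NOR ((((x4 NOR x4) NOR (x2 NOR x2)) NOR ((x4 NOR x4) NOR (x2 NOR x2))) NOR (((x4 NOR x4) NOR (x2 NOR x2)) NOR ((x4 NOR x4) NOR (x2 NOR x2))))) NOR ((((x4 NOR x2) NOR (x4 NOR x2)) NOR ((x4 NOR x2) NOR (x4 NOR x2))) NOR ((((x4 NOR x4) NOR (x2 NOR x2)) NOR ((x4 NOR x4) NOR (x2 NOR x2))) NOR (((x4 NOR x4) NOR (x2 NOR x2)) NOR ((x4 NOR x4) NOR (x2 NOR x2)))))) NOR (((x2 NOR x3) NOR (x2 NOR x3)) NOR ((x2 NOR x3) NOR (x2 NOR x3)))) NOR ((((((x4 NOR x2) NOR (x4 NOR x2)) NOR ((x4 NOR x2) NOR (x4 NOR x2))) NOR ((((x4 NOR x4) NOR (x2 NOR x2)) NOR ((x4 NOR x4) NOR (x2 NOR x2))) NOR (((x4 NOR x4) NOR (x2 NOR x2)) NOR ((x4 NOR x4) NOR (x2 NOR x2))))) NOR ((((x4 NOR x2) NOR (x4 NOR x2)) NOR ((x4 NOR x2) NOR (x4 NOR x2))) NOR ((((x4 NOR x4) NOR (x2 NOR x2)) NOR ((x4 NOR x4) NOR (x2 NOR x2))) NOR (((x4 NOR x4) NOR (x2 NOR x2)) NOR ((x4 NOR x4) NOR (x2 NOR x2)))))) NOR (((x2 NOR x3) NOR (x2 NOR x3)) NOR ((x2 NOR x3) NOR (x2 NOR x3)))))))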